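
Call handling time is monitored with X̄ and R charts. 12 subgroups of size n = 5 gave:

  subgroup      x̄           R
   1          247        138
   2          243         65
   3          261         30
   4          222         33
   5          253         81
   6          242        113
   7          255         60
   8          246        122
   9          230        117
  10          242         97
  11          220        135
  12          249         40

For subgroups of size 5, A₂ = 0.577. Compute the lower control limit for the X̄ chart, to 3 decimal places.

192.926

X̄̄ = (247 + 243 + 261 + 222 + 253 + 242 + 255 + 246 + 230 + 242 + 220 + 249) / 12 = 2910.0000 / 12 = 242.5000
R̄ = (138 + 65 + 30 + 33 + 81 + 113 + 60 + 122 + 117 + 97 + 135 + 40) / 12 = 1031.0000 / 12 = 85.9167
LCL = X̄̄ − A₂·R̄ = 242.5000 − 0.577 × 85.9167 = 192.9261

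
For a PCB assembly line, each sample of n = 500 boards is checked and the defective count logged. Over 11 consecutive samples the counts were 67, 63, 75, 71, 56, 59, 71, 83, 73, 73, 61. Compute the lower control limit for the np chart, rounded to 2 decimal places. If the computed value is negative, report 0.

45.32

p̄ = Σdᵢ / (k·n) = 752 / (11 × 500) = 0.13673
LCL = np̄ − 3·√(np̄(1−p̄)) = 68.3636 − 3 × 7.6822 = 45.3170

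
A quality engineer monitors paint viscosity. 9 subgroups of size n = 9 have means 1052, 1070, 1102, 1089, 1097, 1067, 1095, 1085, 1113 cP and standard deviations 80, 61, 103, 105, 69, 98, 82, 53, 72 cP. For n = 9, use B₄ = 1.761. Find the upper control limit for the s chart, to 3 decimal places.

s̄ = (80 + 61 + 103 + 105 + 69 + 98 + 82 + 53 + 72) / 9 = 80.3333
UCL_s = B₄·s̄ = 1.761 × 80.3333 = 141.4670

141.467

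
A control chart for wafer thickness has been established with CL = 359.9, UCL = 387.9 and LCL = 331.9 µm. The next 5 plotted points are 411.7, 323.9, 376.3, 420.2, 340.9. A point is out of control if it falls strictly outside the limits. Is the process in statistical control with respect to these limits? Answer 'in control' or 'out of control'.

Compare each point to [331.9, 387.9]: sample 1 = 411.7 > UCL; sample 2 = 323.9 < LCL; sample 4 = 420.2 > UCL.

out of control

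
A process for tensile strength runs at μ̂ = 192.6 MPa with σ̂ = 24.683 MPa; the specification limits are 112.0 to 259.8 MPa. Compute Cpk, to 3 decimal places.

Cpu = (USL − μ̂) / (3σ̂) = (259.8 − 192.6) / (3 × 24.683) = 0.9075; Cpl = (μ̂ − LSL) / (3σ̂) = (192.6 − 112.0) / (3 × 24.683) = 1.0885; Cpk = min(Cpu, Cpl) = 0.9075

0.908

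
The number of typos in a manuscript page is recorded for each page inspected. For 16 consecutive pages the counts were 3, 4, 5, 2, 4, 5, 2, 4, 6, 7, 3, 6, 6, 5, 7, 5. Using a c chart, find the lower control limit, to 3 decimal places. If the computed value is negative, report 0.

0.000

c̄ = (3 + 4 + 5 + 2 + 4 + 5 + 2 + 4 + 6 + 7 + 3 + 6 + 6 + 5 + 7 + 5) / 16 = 74 / 16 = 4.6250
LCL = c̄ − 3√c̄ = 4.6250 − 3 × 2.1506 = -1.8267 → 0 (cannot be negative)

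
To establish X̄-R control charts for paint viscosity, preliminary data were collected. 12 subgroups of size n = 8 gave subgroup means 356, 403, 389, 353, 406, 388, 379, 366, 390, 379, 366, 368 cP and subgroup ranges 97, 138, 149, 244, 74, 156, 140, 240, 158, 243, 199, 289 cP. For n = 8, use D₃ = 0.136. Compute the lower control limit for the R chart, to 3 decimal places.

R̄ = (97 + 138 + 149 + 244 + 74 + 156 + 140 + 240 + 158 + 243 + 199 + 289) / 12 = 2127.0000 / 12 = 177.2500
LCL_R = D₃·R̄ = 0.136 × 177.2500 = 24.1060

24.106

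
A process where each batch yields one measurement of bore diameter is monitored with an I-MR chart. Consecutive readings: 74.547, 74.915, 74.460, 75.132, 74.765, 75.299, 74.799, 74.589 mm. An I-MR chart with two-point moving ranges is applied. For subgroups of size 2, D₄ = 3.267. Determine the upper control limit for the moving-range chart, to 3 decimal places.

1.450

Moving ranges: 0.368, 0.455, 0.672, 0.367, 0.534, 0.500, 0.210; M̄R̄ = 3.1060 / 7 = 0.4437
UCL_MR = D₄·M̄R̄ = 3.267 × 0.4437 = 1.4496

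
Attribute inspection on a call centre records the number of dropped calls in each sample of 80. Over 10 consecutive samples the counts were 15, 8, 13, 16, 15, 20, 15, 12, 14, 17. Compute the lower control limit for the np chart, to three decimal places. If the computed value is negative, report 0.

p̄ = Σdᵢ / (k·n) = 145 / (10 × 80) = 0.18125
LCL = np̄ − 3·√(np̄(1−p̄)) = 14.5000 − 3 × 3.4456 = 4.1633

4.163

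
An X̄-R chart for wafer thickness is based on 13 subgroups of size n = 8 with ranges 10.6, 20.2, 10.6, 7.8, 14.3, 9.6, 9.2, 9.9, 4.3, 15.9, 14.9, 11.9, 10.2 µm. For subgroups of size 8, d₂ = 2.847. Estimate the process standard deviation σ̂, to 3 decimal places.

R̄ = (10.6 + 20.2 + 10.6 + 7.8 + 14.3 + 9.6 + 9.2 + 9.9 + 4.3 + 15.9 + 14.9 + 11.9 + 10.2) / 13 = 11.4923
σ̂ = R̄ / d₂ = 11.4923 / 2.847 = 4.0366

4.037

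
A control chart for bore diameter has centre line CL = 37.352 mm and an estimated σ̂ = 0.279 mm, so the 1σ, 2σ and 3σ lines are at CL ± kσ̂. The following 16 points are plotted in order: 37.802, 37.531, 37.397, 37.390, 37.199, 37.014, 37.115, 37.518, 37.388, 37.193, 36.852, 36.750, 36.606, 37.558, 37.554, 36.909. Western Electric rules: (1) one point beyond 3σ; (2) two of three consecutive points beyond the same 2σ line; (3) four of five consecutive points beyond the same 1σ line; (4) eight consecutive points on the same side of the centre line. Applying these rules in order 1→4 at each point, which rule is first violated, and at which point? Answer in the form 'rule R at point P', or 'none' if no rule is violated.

Zone of each point (C = within 1σ̂, B = 1σ̂–2σ̂, A = 2σ̂–3σ̂, * = beyond 3σ̂; sign = side of CL): 1:+B, 2:+C, 3:+C, 4:+C, 5:-C, 6:-B, 7:-C, 8:+C, 9:+C, 10:-C, 11:-B, 12:-A, 13:-A, 14:+C, 15:+C, 16:-B
Rule 2 (two of three consecutive points beyond the same 2σ limit) is satisfied at point 13.

rule 2 at point 13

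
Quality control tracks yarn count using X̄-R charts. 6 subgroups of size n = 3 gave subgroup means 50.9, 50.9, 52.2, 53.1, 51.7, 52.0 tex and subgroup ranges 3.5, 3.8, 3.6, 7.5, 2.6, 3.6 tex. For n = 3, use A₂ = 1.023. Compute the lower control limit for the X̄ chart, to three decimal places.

X̄̄ = (50.9 + 50.9 + 52.2 + 53.1 + 51.7 + 52.0) / 6 = 310.8000 / 6 = 51.8000
R̄ = (3.5 + 3.8 + 3.6 + 7.5 + 2.6 + 3.6) / 6 = 24.6000 / 6 = 4.1000
LCL = X̄̄ − A₂·R̄ = 51.8000 − 1.023 × 4.1000 = 47.6057

47.606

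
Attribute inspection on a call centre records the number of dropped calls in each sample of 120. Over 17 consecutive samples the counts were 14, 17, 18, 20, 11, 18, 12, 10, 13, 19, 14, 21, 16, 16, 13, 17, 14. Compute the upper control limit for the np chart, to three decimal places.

p̄ = Σdᵢ / (k·n) = 263 / (17 × 120) = 0.12892
UCL = np̄ + 3·√(np̄(1−p̄)) = 15.4706 + 3 × √(15.4706×0.87108) = 15.4706 + 3 × 3.6710 = 26.4835

26.484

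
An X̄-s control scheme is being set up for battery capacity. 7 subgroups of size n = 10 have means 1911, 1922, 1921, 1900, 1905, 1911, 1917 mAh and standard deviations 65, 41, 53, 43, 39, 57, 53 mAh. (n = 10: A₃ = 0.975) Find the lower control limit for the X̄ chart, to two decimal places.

1863.54

X̄̄ = (1911 + 1922 + 1921 + 1900 + 1905 + 1911 + 1917) / 7 = 1912.4286
s̄ = (65 + 41 + 53 + 43 + 39 + 57 + 53) / 7 = 50.1429
LCL = X̄̄ − A₃·s̄ = 1912.4286 − 0.975 × 50.1429 = 1863.5393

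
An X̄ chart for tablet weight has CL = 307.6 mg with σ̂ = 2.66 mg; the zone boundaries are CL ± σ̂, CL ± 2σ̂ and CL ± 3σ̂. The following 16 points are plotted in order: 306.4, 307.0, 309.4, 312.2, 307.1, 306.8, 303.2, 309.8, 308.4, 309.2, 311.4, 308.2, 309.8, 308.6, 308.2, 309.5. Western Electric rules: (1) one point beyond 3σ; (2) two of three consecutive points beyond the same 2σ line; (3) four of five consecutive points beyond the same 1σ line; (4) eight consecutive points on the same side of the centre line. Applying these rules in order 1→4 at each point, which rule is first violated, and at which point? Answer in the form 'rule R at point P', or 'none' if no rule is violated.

Zone of each point (C = within 1σ̂, B = 1σ̂–2σ̂, A = 2σ̂–3σ̂, * = beyond 3σ̂; sign = side of CL): 1:-C, 2:-C, 3:+C, 4:+B, 5:-C, 6:-C, 7:-B, 8:+C, 9:+C, 10:+C, 11:+B, 12:+C, 13:+C, 14:+C, 15:+C, 16:+C
Rule 4 (eight consecutive points on the same side of the centre line) is satisfied at point 15.

rule 4 at point 15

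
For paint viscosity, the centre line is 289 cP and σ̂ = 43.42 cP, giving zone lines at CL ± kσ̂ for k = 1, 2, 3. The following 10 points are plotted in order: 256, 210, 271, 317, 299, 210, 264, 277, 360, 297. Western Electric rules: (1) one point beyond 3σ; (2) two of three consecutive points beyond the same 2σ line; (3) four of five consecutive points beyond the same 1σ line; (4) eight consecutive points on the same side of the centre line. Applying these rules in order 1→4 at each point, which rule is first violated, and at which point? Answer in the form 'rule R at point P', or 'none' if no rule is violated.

none

Zone of each point (C = within 1σ̂, B = 1σ̂–2σ̂, A = 2σ̂–3σ̂, * = beyond 3σ̂; sign = side of CL): 1:-C, 2:-B, 3:-C, 4:+C, 5:+C, 6:-B, 7:-C, 8:-C, 9:+B, 10:+C
No rule fires across all 10 points.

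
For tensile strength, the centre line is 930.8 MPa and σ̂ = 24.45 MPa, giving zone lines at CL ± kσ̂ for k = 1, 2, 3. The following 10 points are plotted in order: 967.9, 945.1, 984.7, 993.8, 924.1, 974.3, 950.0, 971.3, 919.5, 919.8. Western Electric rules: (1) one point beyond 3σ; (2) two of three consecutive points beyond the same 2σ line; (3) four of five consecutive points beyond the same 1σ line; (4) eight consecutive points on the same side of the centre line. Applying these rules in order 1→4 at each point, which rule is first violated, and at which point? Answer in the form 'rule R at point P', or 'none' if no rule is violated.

rule 2 at point 4

Zone of each point (C = within 1σ̂, B = 1σ̂–2σ̂, A = 2σ̂–3σ̂, * = beyond 3σ̂; sign = side of CL): 1:+B, 2:+C, 3:+A, 4:+A, 5:-C, 6:+B, 7:+C, 8:+B, 9:-C, 10:-C
Rule 2 (two of three consecutive points beyond the same 2σ limit) is satisfied at point 4.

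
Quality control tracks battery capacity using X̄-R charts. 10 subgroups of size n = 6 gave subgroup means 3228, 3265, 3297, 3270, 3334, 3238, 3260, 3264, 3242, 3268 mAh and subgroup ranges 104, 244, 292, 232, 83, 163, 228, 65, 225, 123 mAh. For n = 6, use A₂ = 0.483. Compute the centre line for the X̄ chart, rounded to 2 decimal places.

X̄̄ = (3228 + 3265 + 3297 + 3270 + 3334 + 3238 + 3260 + 3264 + 3242 + 3268) / 10 = 32666.0000 / 10 = 3266.6000
CL = X̄̄ = 3266.6000

3266.60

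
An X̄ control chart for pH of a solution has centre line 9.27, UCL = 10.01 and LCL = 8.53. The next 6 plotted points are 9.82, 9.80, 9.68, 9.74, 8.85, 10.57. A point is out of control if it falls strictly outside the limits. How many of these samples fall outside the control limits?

1

Compare each point to [8.53, 10.01]: sample 6 = 10.57 > UCL.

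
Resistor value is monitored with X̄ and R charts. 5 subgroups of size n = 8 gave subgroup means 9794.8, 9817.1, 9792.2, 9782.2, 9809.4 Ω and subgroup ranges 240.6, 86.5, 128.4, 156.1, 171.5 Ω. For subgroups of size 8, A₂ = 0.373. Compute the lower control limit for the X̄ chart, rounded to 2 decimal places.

9740.72

X̄̄ = (9794.8 + 9817.1 + 9792.2 + 9782.2 + 9809.4) / 5 = 48995.7000 / 5 = 9799.1400
R̄ = (240.6 + 86.5 + 128.4 + 156.1 + 171.5) / 5 = 783.1000 / 5 = 156.6200
LCL = X̄̄ − A₂·R̄ = 9799.1400 − 0.373 × 156.6200 = 9740.7207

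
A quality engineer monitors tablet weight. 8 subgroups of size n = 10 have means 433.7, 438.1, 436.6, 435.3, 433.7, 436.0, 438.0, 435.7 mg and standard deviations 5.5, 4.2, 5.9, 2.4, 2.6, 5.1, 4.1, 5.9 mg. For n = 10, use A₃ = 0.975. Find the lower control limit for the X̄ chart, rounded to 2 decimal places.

X̄̄ = (433.7 + 438.1 + 436.6 + 435.3 + 433.7 + 436.0 + 438.0 + 435.7) / 8 = 435.8875
s̄ = (5.5 + 4.2 + 5.9 + 2.4 + 2.6 + 5.1 + 4.1 + 5.9) / 8 = 4.4625
LCL = X̄̄ − A₃·s̄ = 435.8875 − 0.975 × 4.4625 = 431.5366

431.54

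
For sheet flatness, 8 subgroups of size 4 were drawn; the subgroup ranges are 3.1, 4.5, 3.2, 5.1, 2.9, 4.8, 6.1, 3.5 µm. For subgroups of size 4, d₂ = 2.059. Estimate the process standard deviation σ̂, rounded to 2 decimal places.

2.02

R̄ = (3.1 + 4.5 + 3.2 + 5.1 + 2.9 + 4.8 + 6.1 + 3.5) / 8 = 4.1500
σ̂ = R̄ / d₂ = 4.1500 / 2.059 = 2.0155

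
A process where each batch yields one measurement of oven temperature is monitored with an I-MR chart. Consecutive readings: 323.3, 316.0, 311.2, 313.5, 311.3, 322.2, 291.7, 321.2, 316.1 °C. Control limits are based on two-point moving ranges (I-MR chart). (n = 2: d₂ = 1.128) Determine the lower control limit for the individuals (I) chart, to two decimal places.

283.27

X̄ = (323.3 + 316.0 + 311.2 + 313.5 + 311.3 + 322.2 + 291.7 + 321.2 + 316.1) / 9 = 314.0556
Moving ranges: 7.3, 4.8, 2.3, 2.2, 10.9, 30.5, 29.5, 5.1; M̄R̄ = 92.6000 / 8 = 11.5750
LCL = X̄ − 3·M̄R̄/d₂ = 314.0556 − 3 × 11.5750 / 1.128 = 283.2710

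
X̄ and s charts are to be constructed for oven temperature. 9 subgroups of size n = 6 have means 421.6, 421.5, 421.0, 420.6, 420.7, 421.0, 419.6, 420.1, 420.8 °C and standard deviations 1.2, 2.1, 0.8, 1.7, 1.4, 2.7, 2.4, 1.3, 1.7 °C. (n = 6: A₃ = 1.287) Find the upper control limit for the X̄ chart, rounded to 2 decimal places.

X̄̄ = (421.6 + 421.5 + 421.0 + 420.6 + 420.7 + 421.0 + 419.6 + 420.1 + 420.8) / 9 = 420.7667
s̄ = (1.2 + 2.1 + 0.8 + 1.7 + 1.4 + 2.7 + 2.4 + 1.3 + 1.7) / 9 = 1.7000
UCL = X̄̄ + A₃·s̄ = 420.7667 + 1.287 × 1.7000 = 422.9546

422.95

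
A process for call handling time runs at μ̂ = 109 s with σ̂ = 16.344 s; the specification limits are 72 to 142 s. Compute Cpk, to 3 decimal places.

0.673

Cpu = (USL − μ̂) / (3σ̂) = (142 − 109) / (3 × 16.344) = 0.6730; Cpl = (μ̂ − LSL) / (3σ̂) = (109 − 72) / (3 × 16.344) = 0.7546; Cpk = min(Cpu, Cpl) = 0.6730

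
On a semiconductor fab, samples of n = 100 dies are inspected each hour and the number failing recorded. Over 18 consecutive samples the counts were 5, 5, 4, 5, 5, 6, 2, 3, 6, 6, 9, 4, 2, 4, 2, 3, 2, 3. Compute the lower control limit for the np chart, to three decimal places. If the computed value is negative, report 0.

p̄ = Σdᵢ / (k·n) = 76 / (18 × 100) = 0.04222
LCL = np̄ − 3·√(np̄(1−p̄)) = 4.2222 − 3 × 2.0110 = -1.8107 → 0 (negative, so LCL = 0)

0.000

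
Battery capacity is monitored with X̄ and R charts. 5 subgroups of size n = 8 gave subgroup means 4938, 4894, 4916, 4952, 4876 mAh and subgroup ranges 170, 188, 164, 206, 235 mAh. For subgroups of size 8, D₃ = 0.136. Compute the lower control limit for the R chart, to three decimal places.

R̄ = (170 + 188 + 164 + 206 + 235) / 5 = 963.0000 / 5 = 192.6000
LCL_R = D₃·R̄ = 0.136 × 192.6000 = 26.1936

26.194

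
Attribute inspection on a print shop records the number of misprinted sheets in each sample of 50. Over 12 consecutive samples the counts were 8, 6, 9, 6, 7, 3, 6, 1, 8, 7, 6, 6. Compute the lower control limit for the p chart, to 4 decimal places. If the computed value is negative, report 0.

0.0000

p̄ = Σdᵢ / (k·n) = 73 / (12 × 50) = 0.12167
LCL = p̄ − 3·√(p̄(1−p̄)/n) = 0.12167 − 3 × 0.04623 = -0.01703 → 0 (negative, so LCL = 0)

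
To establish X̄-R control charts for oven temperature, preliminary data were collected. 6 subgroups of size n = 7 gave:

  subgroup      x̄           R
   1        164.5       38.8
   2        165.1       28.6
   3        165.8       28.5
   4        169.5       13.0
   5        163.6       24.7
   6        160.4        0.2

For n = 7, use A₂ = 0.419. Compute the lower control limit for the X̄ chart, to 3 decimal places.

155.473

X̄̄ = (164.5 + 165.1 + 165.8 + 169.5 + 163.6 + 160.4) / 6 = 988.9000 / 6 = 164.8167
R̄ = (38.8 + 28.6 + 28.5 + 13.0 + 24.7 + 0.2) / 6 = 133.8000 / 6 = 22.3000
LCL = X̄̄ − A₂·R̄ = 164.8167 − 0.419 × 22.3000 = 155.4730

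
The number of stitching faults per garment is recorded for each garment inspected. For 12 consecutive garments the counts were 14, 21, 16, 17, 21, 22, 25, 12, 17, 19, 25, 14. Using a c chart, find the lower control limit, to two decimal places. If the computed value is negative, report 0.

c̄ = (14 + 21 + 16 + 17 + 21 + 22 + 25 + 12 + 17 + 19 + 25 + 14) / 12 = 223 / 12 = 18.5833
LCL = c̄ − 3√c̄ = 18.5833 − 3 × 4.3108 = 5.6508

5.65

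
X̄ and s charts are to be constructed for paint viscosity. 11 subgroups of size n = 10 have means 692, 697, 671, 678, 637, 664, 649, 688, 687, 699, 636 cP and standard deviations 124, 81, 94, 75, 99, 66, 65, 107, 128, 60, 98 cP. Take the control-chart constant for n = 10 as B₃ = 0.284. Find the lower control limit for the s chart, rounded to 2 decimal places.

25.74

s̄ = (124 + 81 + 94 + 75 + 99 + 66 + 65 + 107 + 128 + 60 + 98) / 11 = 90.6364
LCL_s = B₃·s̄ = 0.284 × 90.6364 = 25.7407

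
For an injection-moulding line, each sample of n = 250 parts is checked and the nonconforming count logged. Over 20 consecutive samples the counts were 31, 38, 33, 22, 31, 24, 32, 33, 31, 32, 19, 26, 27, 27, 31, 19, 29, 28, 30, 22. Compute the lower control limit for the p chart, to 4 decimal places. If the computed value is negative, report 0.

0.0529

p̄ = Σdᵢ / (k·n) = 565 / (20 × 250) = 0.11300
LCL = p̄ − 3·√(p̄(1−p̄)/n) = 0.11300 − 3 × 0.02002 = 0.05293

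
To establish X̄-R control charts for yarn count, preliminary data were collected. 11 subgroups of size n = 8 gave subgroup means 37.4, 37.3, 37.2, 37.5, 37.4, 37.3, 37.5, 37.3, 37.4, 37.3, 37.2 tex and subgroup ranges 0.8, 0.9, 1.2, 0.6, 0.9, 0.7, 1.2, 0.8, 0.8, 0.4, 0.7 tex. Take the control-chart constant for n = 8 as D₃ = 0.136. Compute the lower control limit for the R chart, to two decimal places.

R̄ = (0.8 + 0.9 + 1.2 + 0.6 + 0.9 + 0.7 + 1.2 + 0.8 + 0.8 + 0.4 + 0.7) / 11 = 9.0000 / 11 = 0.8182
LCL_R = D₃·R̄ = 0.136 × 0.8182 = 0.1113

0.11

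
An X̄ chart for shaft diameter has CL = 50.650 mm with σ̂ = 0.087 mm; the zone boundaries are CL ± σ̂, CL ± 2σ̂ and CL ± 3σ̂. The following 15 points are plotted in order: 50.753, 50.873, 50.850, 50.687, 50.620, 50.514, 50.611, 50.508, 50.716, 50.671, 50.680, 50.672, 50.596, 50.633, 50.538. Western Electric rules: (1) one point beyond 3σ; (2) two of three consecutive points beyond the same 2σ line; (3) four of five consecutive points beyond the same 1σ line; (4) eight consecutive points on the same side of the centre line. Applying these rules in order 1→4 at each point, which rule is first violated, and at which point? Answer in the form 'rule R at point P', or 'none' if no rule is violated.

Zone of each point (C = within 1σ̂, B = 1σ̂–2σ̂, A = 2σ̂–3σ̂, * = beyond 3σ̂; sign = side of CL): 1:+B, 2:+A, 3:+A, 4:+C, 5:-C, 6:-B, 7:-C, 8:-B, 9:+C, 10:+C, 11:+C, 12:+C, 13:-C, 14:-C, 15:-B
Rule 2 (two of three consecutive points beyond the same 2σ limit) is satisfied at point 3.

rule 2 at point 3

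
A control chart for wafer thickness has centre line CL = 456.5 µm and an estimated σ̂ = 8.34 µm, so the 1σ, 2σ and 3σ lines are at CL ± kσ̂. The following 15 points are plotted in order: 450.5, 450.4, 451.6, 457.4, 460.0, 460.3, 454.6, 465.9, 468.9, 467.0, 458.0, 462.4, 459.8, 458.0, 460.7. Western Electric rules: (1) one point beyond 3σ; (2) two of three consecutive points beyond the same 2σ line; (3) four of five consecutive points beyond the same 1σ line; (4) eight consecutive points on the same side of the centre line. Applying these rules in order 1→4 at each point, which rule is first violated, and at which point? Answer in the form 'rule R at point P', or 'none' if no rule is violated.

Zone of each point (C = within 1σ̂, B = 1σ̂–2σ̂, A = 2σ̂–3σ̂, * = beyond 3σ̂; sign = side of CL): 1:-C, 2:-C, 3:-C, 4:+C, 5:+C, 6:+C, 7:-C, 8:+B, 9:+B, 10:+B, 11:+C, 12:+C, 13:+C, 14:+C, 15:+C
Rule 4 (eight consecutive points on the same side of the centre line) is satisfied at point 15.

rule 4 at point 15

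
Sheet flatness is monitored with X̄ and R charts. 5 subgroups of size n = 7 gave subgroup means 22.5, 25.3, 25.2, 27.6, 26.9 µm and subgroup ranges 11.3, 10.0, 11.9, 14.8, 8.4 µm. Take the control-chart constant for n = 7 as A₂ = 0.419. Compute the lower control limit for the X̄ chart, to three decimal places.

20.774

X̄̄ = (22.5 + 25.3 + 25.2 + 27.6 + 26.9) / 5 = 127.5000 / 5 = 25.5000
R̄ = (11.3 + 10.0 + 11.9 + 14.8 + 8.4) / 5 = 56.4000 / 5 = 11.2800
LCL = X̄̄ − A₂·R̄ = 25.5000 − 0.419 × 11.2800 = 20.7737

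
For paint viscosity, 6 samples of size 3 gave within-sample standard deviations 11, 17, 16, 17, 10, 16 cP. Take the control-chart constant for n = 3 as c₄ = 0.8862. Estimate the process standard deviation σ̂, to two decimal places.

16.36

s̄ = (11 + 17 + 16 + 17 + 10 + 16) / 6 = 14.5000
σ̂ = s̄ / c₄ = 14.5000 / 0.8862 = 16.3620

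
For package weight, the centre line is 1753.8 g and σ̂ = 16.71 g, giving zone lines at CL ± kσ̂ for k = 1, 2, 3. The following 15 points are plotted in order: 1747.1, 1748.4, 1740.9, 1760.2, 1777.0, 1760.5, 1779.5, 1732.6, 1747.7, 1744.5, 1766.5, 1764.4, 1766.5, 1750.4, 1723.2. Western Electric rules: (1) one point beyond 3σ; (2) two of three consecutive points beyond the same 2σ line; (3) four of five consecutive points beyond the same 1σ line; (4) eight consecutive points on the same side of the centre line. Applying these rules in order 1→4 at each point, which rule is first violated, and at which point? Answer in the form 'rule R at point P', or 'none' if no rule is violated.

none

Zone of each point (C = within 1σ̂, B = 1σ̂–2σ̂, A = 2σ̂–3σ̂, * = beyond 3σ̂; sign = side of CL): 1:-C, 2:-C, 3:-C, 4:+C, 5:+B, 6:+C, 7:+B, 8:-B, 9:-C, 10:-C, 11:+C, 12:+C, 13:+C, 14:-C, 15:-B
No rule fires across all 15 points.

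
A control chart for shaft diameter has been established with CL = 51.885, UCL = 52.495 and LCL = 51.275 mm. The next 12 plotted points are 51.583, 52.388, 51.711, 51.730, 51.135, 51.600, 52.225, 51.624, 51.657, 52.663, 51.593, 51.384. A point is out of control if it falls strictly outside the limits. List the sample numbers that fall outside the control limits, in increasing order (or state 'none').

Compare each point to [51.275, 52.495]: sample 5 = 51.135 < LCL; sample 10 = 52.663 > UCL.

5, 10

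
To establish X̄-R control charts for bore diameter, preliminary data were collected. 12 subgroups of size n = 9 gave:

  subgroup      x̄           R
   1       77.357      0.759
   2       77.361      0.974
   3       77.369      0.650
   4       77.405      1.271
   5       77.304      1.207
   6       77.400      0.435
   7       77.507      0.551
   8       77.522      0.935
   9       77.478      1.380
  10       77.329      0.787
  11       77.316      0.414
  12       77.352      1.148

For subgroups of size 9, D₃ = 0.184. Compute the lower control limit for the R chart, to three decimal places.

0.161

R̄ = (0.759 + 0.974 + 0.650 + 1.271 + 1.207 + 0.435 + 0.551 + 0.935 + 1.380 + 0.787 + 0.414 + 1.148) / 12 = 10.5110 / 12 = 0.8759
LCL_R = D₃·R̄ = 0.184 × 0.8759 = 0.1612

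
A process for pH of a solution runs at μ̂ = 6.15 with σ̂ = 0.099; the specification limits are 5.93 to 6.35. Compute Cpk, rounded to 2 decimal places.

0.67

Cpu = (USL − μ̂) / (3σ̂) = (6.35 − 6.15) / (3 × 0.099) = 0.6734; Cpl = (μ̂ − LSL) / (3σ̂) = (6.15 − 5.93) / (3 × 0.099) = 0.7407; Cpk = min(Cpu, Cpl) = 0.6734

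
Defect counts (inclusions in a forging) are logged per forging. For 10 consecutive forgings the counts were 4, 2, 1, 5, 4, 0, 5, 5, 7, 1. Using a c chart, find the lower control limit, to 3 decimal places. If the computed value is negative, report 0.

c̄ = (4 + 2 + 1 + 5 + 4 + 0 + 5 + 5 + 7 + 1) / 10 = 34 / 10 = 3.4000
LCL = c̄ − 3√c̄ = 3.4000 − 3 × 1.8439 = -2.1317 → 0 (cannot be negative)

0.000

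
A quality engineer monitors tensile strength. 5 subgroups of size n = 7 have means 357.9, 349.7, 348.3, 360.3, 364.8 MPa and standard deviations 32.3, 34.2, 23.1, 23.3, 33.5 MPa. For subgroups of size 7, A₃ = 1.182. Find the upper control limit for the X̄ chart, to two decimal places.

390.81

X̄̄ = (357.9 + 349.7 + 348.3 + 360.3 + 364.8) / 5 = 356.2000
s̄ = (32.3 + 34.2 + 23.1 + 23.3 + 33.5) / 5 = 29.2800
UCL = X̄̄ + A₃·s̄ = 356.2000 + 1.182 × 29.2800 = 390.8090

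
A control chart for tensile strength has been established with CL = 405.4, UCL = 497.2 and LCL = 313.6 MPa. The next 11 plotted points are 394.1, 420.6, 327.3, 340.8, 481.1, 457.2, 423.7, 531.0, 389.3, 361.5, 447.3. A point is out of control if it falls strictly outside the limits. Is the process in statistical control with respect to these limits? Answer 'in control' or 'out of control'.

Compare each point to [313.6, 497.2]: sample 8 = 531.0 > UCL.

out of control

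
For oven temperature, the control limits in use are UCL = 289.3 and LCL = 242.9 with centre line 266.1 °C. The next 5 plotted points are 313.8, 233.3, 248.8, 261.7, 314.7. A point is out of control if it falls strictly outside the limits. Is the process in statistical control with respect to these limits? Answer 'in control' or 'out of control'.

Compare each point to [242.9, 289.3]: sample 1 = 313.8 > UCL; sample 2 = 233.3 < LCL; sample 5 = 314.7 > UCL.

out of control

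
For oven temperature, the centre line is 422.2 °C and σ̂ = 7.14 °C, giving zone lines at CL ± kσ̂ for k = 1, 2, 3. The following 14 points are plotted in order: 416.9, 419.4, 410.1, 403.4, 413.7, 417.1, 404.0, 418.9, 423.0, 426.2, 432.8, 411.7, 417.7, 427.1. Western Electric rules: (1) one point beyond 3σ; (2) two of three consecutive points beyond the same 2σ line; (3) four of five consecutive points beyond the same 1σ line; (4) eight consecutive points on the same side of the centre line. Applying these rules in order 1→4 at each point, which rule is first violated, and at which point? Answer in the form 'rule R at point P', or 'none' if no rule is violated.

rule 3 at point 7

Zone of each point (C = within 1σ̂, B = 1σ̂–2σ̂, A = 2σ̂–3σ̂, * = beyond 3σ̂; sign = side of CL): 1:-C, 2:-C, 3:-B, 4:-A, 5:-B, 6:-C, 7:-A, 8:-C, 9:+C, 10:+C, 11:+B, 12:-B, 13:-C, 14:+C
Rule 3 (four of five consecutive points beyond the same 1σ limit) is satisfied at point 7.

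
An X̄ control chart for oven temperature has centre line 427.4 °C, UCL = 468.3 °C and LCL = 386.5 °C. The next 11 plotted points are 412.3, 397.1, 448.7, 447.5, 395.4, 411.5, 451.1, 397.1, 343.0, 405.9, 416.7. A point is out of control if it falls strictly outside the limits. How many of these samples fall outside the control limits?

1

Compare each point to [386.5, 468.3]: sample 9 = 343.0 < LCL.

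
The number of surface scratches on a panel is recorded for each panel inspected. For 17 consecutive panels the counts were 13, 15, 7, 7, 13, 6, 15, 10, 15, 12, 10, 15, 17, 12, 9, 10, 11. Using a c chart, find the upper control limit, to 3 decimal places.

21.801

c̄ = (13 + 15 + 7 + 7 + 13 + 6 + 15 + 10 + 15 + 12 + 10 + 15 + 17 + 12 + 9 + 10 + 11) / 17 = 197 / 17 = 11.5882
UCL = c̄ + 3√c̄ = 11.5882 + 3 × √11.5882 = 11.5882 + 3 × 3.4041 = 21.8007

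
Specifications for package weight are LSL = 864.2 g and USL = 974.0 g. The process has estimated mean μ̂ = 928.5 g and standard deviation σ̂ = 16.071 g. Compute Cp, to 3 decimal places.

Cp = (USL − LSL) / (6σ̂) = (974.0 − 864.2) / (6 × 16.071) = 109.8000 / 96.4260 = 1.1387

1.139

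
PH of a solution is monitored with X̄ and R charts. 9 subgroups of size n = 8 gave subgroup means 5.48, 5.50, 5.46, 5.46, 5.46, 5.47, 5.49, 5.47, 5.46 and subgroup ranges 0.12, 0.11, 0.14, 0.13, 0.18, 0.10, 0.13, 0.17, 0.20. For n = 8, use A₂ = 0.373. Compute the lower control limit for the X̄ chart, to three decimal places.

X̄̄ = (5.48 + 5.50 + 5.46 + 5.46 + 5.46 + 5.47 + 5.49 + 5.47 + 5.46) / 9 = 49.2500 / 9 = 5.4722
R̄ = (0.12 + 0.11 + 0.14 + 0.13 + 0.18 + 0.10 + 0.13 + 0.17 + 0.20) / 9 = 1.2800 / 9 = 0.1422
LCL = X̄̄ − A₂·R̄ = 5.4722 − 0.373 × 0.1422 = 5.4192

5.419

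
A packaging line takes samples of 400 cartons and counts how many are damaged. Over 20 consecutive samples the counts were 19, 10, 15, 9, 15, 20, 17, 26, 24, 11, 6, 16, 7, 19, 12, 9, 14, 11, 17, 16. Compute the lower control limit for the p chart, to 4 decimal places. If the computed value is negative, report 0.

p̄ = Σdᵢ / (k·n) = 293 / (20 × 400) = 0.03662
LCL = p̄ − 3·√(p̄(1−p̄)/n) = 0.03662 − 3 × 0.00939 = 0.00845

0.0084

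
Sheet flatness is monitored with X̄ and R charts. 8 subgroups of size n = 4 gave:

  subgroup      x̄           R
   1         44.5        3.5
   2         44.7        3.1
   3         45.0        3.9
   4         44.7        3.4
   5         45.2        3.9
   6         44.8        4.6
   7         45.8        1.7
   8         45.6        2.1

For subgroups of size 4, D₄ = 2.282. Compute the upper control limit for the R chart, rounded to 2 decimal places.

7.47

R̄ = (3.5 + 3.1 + 3.9 + 3.4 + 3.9 + 4.6 + 1.7 + 2.1) / 8 = 26.2000 / 8 = 3.2750
UCL_R = D₄·R̄ = 2.282 × 3.2750 = 7.4735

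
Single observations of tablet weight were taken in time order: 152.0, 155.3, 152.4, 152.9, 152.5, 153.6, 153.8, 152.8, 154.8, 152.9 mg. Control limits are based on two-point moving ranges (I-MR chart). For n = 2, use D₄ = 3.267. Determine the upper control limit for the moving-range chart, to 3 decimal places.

Moving ranges: 3.3, 2.9, 0.5, 0.4, 1.1, 0.2, 1.0, 2.0, 1.9; M̄R̄ = 13.3000 / 9 = 1.4778
UCL_MR = D₄·M̄R̄ = 3.267 × 1.4778 = 4.8279

4.828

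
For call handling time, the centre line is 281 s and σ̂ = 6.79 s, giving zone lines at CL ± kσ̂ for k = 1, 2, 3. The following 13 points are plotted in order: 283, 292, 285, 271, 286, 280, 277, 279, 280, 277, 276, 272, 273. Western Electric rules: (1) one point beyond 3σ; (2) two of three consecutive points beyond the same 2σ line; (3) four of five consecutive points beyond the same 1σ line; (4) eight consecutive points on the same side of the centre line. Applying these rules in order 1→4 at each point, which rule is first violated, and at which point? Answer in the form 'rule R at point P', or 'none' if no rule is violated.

Zone of each point (C = within 1σ̂, B = 1σ̂–2σ̂, A = 2σ̂–3σ̂, * = beyond 3σ̂; sign = side of CL): 1:+C, 2:+B, 3:+C, 4:-B, 5:+C, 6:-C, 7:-C, 8:-C, 9:-C, 10:-C, 11:-C, 12:-B, 13:-B
Rule 4 (eight consecutive points on the same side of the centre line) is satisfied at point 13.

rule 4 at point 13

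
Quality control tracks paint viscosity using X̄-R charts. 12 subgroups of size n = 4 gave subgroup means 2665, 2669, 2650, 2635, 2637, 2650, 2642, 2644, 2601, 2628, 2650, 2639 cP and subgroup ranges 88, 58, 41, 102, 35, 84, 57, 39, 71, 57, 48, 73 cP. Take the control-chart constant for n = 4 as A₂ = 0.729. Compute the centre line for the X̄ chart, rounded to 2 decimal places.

X̄̄ = (2665 + 2669 + 2650 + 2635 + 2637 + 2650 + 2642 + 2644 + 2601 + 2628 + 2650 + 2639) / 12 = 31710.0000 / 12 = 2642.5000
CL = X̄̄ = 2642.5000

2642.50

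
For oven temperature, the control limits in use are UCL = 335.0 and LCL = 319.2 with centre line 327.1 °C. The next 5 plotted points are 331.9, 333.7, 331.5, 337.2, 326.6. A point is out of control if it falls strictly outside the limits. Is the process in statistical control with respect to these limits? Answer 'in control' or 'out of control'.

out of control

Compare each point to [319.2, 335.0]: sample 4 = 337.2 > UCL.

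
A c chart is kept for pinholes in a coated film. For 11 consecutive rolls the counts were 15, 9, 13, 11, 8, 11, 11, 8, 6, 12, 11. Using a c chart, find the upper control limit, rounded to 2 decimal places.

20.15

c̄ = (15 + 9 + 13 + 11 + 8 + 11 + 11 + 8 + 6 + 12 + 11) / 11 = 115 / 11 = 10.4545
UCL = c̄ + 3√c̄ = 10.4545 + 3 × √10.4545 = 10.4545 + 3 × 3.2333 = 20.1546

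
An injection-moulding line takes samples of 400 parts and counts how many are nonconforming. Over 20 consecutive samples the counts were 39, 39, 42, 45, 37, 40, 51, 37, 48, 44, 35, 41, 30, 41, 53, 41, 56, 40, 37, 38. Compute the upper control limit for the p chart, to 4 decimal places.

0.1501

p̄ = Σdᵢ / (k·n) = 834 / (20 × 400) = 0.10425
UCL = p̄ + 3·√(p̄(1−p̄)/n) = 0.10425 + 3 × √(0.10425×0.89575/400) = 0.10425 + 3 × 0.01528 = 0.15009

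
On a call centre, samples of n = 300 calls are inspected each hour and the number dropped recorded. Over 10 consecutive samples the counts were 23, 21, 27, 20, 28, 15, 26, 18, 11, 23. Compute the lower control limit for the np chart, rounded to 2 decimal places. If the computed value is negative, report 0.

p̄ = Σdᵢ / (k·n) = 212 / (10 × 300) = 0.07067
LCL = np̄ − 3·√(np̄(1−p̄)) = 21.2000 − 3 × 4.4387 = 7.8840

7.88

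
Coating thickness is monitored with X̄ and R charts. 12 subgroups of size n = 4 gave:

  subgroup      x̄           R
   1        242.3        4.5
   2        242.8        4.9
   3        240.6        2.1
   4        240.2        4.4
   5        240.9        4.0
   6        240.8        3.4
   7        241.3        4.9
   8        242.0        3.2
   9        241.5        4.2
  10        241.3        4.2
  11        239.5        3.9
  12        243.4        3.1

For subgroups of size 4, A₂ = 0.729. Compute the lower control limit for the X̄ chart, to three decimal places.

X̄̄ = (242.3 + 242.8 + 240.6 + 240.2 + 240.9 + 240.8 + 241.3 + 242.0 + 241.5 + 241.3 + 239.5 + 243.4) / 12 = 2896.6000 / 12 = 241.3833
R̄ = (4.5 + 4.9 + 2.1 + 4.4 + 4.0 + 3.4 + 4.9 + 3.2 + 4.2 + 4.2 + 3.9 + 3.1) / 12 = 46.8000 / 12 = 3.9000
LCL = X̄̄ − A₂·R̄ = 241.3833 − 0.729 × 3.9000 = 238.5402

238.540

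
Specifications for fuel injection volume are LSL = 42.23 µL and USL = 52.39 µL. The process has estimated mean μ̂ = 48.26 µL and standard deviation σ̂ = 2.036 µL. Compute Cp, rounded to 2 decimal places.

0.83

Cp = (USL − LSL) / (6σ̂) = (52.39 − 42.23) / (6 × 2.036) = 10.1600 / 12.2160 = 0.8317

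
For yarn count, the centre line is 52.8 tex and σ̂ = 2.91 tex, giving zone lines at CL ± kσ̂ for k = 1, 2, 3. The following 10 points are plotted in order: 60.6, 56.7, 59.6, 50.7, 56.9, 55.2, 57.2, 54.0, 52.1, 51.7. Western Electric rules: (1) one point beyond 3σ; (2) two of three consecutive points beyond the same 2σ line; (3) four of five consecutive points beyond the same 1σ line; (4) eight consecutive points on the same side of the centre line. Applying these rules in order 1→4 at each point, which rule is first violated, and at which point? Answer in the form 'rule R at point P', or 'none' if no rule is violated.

rule 2 at point 3

Zone of each point (C = within 1σ̂, B = 1σ̂–2σ̂, A = 2σ̂–3σ̂, * = beyond 3σ̂; sign = side of CL): 1:+A, 2:+B, 3:+A, 4:-C, 5:+B, 6:+C, 7:+B, 8:+C, 9:-C, 10:-C
Rule 2 (two of three consecutive points beyond the same 2σ limit) is satisfied at point 3.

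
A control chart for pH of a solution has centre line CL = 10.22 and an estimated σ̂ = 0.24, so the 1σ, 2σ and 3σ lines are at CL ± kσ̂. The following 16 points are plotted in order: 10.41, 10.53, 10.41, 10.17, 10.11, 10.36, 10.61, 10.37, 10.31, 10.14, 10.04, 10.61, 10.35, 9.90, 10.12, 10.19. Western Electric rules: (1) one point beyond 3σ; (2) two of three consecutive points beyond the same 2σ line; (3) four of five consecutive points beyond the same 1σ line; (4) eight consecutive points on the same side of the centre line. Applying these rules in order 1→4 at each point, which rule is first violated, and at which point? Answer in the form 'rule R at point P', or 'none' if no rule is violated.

none

Zone of each point (C = within 1σ̂, B = 1σ̂–2σ̂, A = 2σ̂–3σ̂, * = beyond 3σ̂; sign = side of CL): 1:+C, 2:+B, 3:+C, 4:-C, 5:-C, 6:+C, 7:+B, 8:+C, 9:+C, 10:-C, 11:-C, 12:+B, 13:+C, 14:-B, 15:-C, 16:-C
No rule fires across all 16 points.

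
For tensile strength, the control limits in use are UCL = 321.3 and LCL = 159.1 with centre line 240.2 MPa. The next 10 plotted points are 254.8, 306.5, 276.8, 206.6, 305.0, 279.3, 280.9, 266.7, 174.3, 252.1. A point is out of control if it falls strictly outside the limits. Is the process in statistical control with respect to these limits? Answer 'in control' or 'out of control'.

All 10 points lie within [159.1, 321.3].

in control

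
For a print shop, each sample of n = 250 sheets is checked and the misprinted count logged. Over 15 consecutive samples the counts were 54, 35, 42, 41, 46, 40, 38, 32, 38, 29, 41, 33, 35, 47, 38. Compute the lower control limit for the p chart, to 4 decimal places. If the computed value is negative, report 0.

0.0880

p̄ = Σdᵢ / (k·n) = 589 / (15 × 250) = 0.15707
LCL = p̄ − 3·√(p̄(1−p̄)/n) = 0.15707 − 3 × 0.02301 = 0.08803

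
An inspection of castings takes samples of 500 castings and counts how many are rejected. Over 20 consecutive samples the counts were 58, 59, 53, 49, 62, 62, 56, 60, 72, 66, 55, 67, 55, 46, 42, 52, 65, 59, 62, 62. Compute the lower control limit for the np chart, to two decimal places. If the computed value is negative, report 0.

p̄ = Σdᵢ / (k·n) = 1162 / (20 × 500) = 0.11620
LCL = np̄ − 3·√(np̄(1−p̄)) = 58.1000 − 3 × 7.1658 = 36.6026

36.60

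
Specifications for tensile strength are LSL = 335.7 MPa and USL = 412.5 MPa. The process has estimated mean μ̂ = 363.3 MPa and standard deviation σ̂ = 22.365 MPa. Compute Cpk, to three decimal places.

Cpu = (USL − μ̂) / (3σ̂) = (412.5 − 363.3) / (3 × 22.365) = 0.7333; Cpl = (μ̂ − LSL) / (3σ̂) = (363.3 − 335.7) / (3 × 22.365) = 0.4114; Cpk = min(Cpu, Cpl) = 0.4114

0.411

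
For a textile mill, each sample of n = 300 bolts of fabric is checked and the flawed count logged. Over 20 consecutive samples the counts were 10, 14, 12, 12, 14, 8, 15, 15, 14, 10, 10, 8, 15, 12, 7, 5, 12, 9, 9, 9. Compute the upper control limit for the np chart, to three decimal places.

20.766

p̄ = Σdᵢ / (k·n) = 220 / (20 × 300) = 0.03667
UCL = np̄ + 3·√(np̄(1−p̄)) = 11.0000 + 3 × √(11.0000×0.96333) = 11.0000 + 3 × 3.2553 = 20.7658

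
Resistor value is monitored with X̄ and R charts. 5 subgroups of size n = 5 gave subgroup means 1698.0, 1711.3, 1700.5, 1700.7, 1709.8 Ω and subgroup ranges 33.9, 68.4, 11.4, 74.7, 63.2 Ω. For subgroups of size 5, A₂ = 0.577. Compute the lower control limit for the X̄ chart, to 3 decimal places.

1675.025

X̄̄ = (1698.0 + 1711.3 + 1700.5 + 1700.7 + 1709.8) / 5 = 8520.3000 / 5 = 1704.0600
R̄ = (33.9 + 68.4 + 11.4 + 74.7 + 63.2) / 5 = 251.6000 / 5 = 50.3200
LCL = X̄̄ − A₂·R̄ = 1704.0600 − 0.577 × 50.3200 = 1675.0254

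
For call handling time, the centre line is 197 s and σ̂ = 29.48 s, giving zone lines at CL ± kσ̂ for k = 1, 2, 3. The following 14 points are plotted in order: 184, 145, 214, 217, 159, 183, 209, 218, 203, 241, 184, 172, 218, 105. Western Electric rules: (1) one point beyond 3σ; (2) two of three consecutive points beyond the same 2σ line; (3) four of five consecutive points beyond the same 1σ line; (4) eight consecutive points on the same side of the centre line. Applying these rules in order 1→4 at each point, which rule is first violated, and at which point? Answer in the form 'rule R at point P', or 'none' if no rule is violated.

Zone of each point (C = within 1σ̂, B = 1σ̂–2σ̂, A = 2σ̂–3σ̂, * = beyond 3σ̂; sign = side of CL): 1:-C, 2:-B, 3:+C, 4:+C, 5:-B, 6:-C, 7:+C, 8:+C, 9:+C, 10:+B, 11:-C, 12:-C, 13:+C, 14:-*
Rule 1 (one point beyond the 3σ limits) is satisfied at point 14.

rule 1 at point 14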